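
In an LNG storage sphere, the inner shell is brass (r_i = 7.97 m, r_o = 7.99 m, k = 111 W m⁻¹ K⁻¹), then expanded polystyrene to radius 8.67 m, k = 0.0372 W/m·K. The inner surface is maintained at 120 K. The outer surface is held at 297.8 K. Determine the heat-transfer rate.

Treat each layer as a resistance in series:
  R_brass = (1/7.97 − 1/7.99)/(4πk) = 3.141×10^-4/(4π·111) = 2.252×10^-7 K/W
  R_expanded polystyrene = (1/7.99 − 1/8.67)/(4πk) = 0.009816/(4π·0.0372) = 0.02100 K/W
ΣR = 2.252×10^-7 + 0.02100 = 0.02100 K/W
Q = ΔT/ΣR = (120 K − 297.8 K)/0.02100 = -8470 W
(Negative Q ⇒ heat flows inward; heat gain = 8470 W.)

Q = 8470 W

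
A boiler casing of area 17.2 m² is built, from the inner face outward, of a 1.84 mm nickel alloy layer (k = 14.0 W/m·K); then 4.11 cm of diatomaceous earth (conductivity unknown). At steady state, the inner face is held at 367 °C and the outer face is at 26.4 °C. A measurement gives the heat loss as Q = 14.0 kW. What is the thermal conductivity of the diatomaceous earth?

k = 0.0983 W/m·K

ΣR = ΔT/Q = |367 − 26.4|/14000 = 0.02433 K/W
Known resistances:
  R_nickel alloy = L/(kA) = 0.00184/(14.0·17.2) = 7.641×10^-6 K/W
R_diatomaceous earth = ΣR − ΣR_known = 0.02433 − 7.641×10^-6 = 0.02432 K/W
L/(kA) = 0.02432 ⇒ k = 0.0411/(0.02432·17.2) = 0.0983 W/m·K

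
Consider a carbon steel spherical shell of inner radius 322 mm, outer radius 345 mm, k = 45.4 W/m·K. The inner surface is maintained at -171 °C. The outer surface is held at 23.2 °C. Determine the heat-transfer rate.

Q = 5.35×10^5 W

Q = 4πk·ΔT/(1/r₁ − 1/r₂) = 4π × 45.4 × 194.2 / (1/0.322 − 1/0.345) = 5.35×10^5 W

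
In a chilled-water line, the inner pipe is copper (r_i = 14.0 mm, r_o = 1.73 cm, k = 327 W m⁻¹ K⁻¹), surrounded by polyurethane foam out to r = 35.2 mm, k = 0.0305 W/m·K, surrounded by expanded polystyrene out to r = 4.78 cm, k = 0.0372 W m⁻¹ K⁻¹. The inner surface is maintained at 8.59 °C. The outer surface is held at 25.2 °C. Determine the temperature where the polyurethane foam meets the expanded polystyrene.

Treat each layer as a resistance in series:
  R'_copper = ln(0.0173/0.0140)/(2πk) = 0.2116/(2π·327) = 1.030×10^-4 m·K/W
  R'_polyurethane foam = ln(0.0352/0.0173)/(2πk) = 0.7103/(2π·0.0305) = 3.707 m·K/W
  R'_expanded polystyrene = ln(0.0478/0.0352)/(2πk) = 0.3060/(2π·0.0372) = 1.309 m·K/W
ΣR = 1.030×10^-4 + 3.707 + 1.309 = 5.016 m·K/W
Q' = ΔT/ΣR = (8.59 °C − 25.2 °C)/5.016 = -3.311 W/m
From the inner boundary to the polyurethane foam/expanded polystyrene interface, ΣR_partial = 3.707 m·K/W.
T_interface = T_in − Q'·ΣR_partial = 8.59 °C − (-3.311)(3.707) = 20.9 °C

T = 20.9 °C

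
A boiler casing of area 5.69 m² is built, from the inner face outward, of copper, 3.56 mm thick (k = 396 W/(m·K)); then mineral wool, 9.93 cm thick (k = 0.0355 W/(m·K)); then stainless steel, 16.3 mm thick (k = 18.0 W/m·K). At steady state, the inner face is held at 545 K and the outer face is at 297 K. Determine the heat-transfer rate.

Treat each layer as a resistance in series:
  R_copper = L/(kA) = 0.00356/(396·5.69) = 1.580×10^-6 K/W
  R_mineral wool = L/(kA) = 0.0993/(0.0355·5.69) = 0.4916 K/W
  R_stainless steel = L/(kA) = 0.0163/(18.0·5.69) = 1.591×10^-4 K/W
ΣR = 1.580×10^-6 + 0.4916 + 1.591×10^-4 = 0.4918 K/W
Q = ΔT/ΣR = (545 K − 297 K)/0.4918 = 504 W

Q = 504 W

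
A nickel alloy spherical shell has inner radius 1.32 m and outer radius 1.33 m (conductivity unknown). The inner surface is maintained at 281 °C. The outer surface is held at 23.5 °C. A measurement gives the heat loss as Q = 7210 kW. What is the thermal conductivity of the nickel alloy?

ΣR = ΔT/Q = |281 − 23.5|/7.21×10^6 = 3.571×10^-5 K/W
(1/r₁−1/r₂)/(4πk) = 3.571×10^-5 ⇒ k = 0.005696/(4π·3.571×10^-5) = 12.7 W/m·K

k = 12.7 W/m·K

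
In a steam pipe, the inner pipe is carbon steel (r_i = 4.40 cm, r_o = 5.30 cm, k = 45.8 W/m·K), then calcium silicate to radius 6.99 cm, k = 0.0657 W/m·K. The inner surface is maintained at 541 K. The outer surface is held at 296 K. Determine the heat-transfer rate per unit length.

Q' = 365 W/m

Series thermal resistances, inner to outer:
  R'_carbon steel = ln(0.0530/0.0440)/(2πk) = 0.1861/(2π·45.8) = 6.467×10^-4 m·K/W
  R'_calcium silicate = ln(0.0699/0.0530)/(2πk) = 0.2768/(2π·0.0657) = 0.6705 m·K/W
ΣR = 6.467×10^-4 + 0.6705 = 0.6711 m·K/W
Q' = ΔT/ΣR = (541 K − 296 K)/0.6711 = 365 W/m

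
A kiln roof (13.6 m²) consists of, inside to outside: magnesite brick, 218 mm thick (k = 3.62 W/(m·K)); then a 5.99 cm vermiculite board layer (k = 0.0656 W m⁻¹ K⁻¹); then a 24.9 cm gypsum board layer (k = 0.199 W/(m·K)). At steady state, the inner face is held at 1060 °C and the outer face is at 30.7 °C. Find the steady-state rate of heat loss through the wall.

Series thermal resistances, inner to outer:
  R_magnesite brick = L/(kA) = 0.218/(3.62·13.6) = 0.004428 K/W
  R_vermiculite board = L/(kA) = 0.0599/(0.0656·13.6) = 0.06714 K/W
  R_gypsum board = L/(kA) = 0.249/(0.199·13.6) = 0.09200 K/W
ΣR = 0.004428 + 0.06714 + 0.09200 = 0.1636 K/W
Q = ΔT/ΣR = (1060 °C − 30.7 °C)/0.1636 = 6290 W

Q = 6.29 kW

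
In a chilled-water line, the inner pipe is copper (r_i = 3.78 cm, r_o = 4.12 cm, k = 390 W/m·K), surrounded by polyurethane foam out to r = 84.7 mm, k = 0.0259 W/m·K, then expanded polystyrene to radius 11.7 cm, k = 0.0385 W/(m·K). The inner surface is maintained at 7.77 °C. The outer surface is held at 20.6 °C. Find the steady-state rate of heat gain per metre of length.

Series thermal resistances, inner to outer:
  R'_copper = ln(0.0412/0.0378)/(2πk) = 0.08613/(2π·390) = 3.515×10^-5 m·K/W
  R'_polyurethane foam = ln(0.0847/0.0412)/(2πk) = 0.7207/(2π·0.0259) = 4.429 m·K/W
  R'_expanded polystyrene = ln(0.117/0.0847)/(2πk) = 0.3231/(2π·0.0385) = 1.335 m·K/W
ΣR = 3.515×10^-5 + 4.429 + 1.335 = 5.764 m·K/W
Q' = ΔT/ΣR = (7.77 °C − 20.6 °C)/5.764 = -2.23 W/m
(Negative Q' ⇒ heat flows inward; heat gain = 2.23 W/m.)

Q' = 2.23 W/m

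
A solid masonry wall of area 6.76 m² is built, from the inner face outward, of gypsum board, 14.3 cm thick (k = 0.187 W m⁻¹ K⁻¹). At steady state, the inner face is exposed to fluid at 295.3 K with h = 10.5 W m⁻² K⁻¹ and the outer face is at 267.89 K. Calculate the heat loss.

Q = 215 W

Resistance network (inner→outer):
  R_conv,in = 1/(hA) = 1/(10.5·6.76) = 0.01409 K/W
  R_gypsum board = L/(kA) = 0.143/(0.187·6.76) = 0.1131 K/W
ΣR = 0.01409 + 0.1131 = 0.1272 K/W
Q = ΔT/ΣR = (295.3 K − 267.89 K)/0.1272 = 215 W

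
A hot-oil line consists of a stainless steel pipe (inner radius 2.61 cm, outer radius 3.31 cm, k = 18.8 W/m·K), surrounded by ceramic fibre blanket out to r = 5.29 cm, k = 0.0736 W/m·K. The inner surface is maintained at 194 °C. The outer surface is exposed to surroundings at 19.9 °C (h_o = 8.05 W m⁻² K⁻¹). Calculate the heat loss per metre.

Treat each layer as a resistance in series:
  R'_stainless steel = ln(0.0331/0.0261)/(2πk) = 0.2376/(2π·18.8) = 0.002011 m·K/W
  R'_ceramic fibre blanket = ln(0.0529/0.0331)/(2πk) = 0.4689/(2π·0.0736) = 1.014 m·K/W
  R'_conv,out = 1/(2πr h) = 1/(2π·0.0529·8.05) = 0.3737 m·K/W
ΣR = 0.002011 + 1.014 + 0.3737 = 1.390 m·K/W
Q' = ΔT/ΣR = (194 °C − 19.9 °C)/1.390 = 125 W/m

Q' = 125 W/m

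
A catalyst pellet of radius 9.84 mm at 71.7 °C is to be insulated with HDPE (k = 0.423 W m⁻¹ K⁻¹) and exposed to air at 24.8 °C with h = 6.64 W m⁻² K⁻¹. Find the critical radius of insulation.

For a sphere, r_cr = 2k_ins/h = 2·0.423/6.64 = 0.127 m = 12.7 cm

r_cr = 12.7 cm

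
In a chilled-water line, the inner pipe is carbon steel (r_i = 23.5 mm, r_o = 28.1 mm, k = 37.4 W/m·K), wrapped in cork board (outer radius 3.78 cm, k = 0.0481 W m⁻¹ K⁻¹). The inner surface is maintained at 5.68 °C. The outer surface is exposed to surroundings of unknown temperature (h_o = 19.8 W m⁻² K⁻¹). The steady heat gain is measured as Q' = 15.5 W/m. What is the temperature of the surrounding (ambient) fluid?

Sum the resistances:
  R'_carbon steel = ln(0.0281/0.0235)/(2πk) = 0.1788/(2π·37.4) = 7.607×10^-4 m·K/W
  R'_cork board = ln(0.0378/0.0281)/(2πk) = 0.2965/(2π·0.0481) = 0.9812 m·K/W
  R'_conv,out = 1/(2πr h) = 1/(2π·0.0378·19.8) = 0.2126 m·K/W
ΣR = 1.195 m·K/W
ΔT = Q'·ΣR = 15.5 × 1.195 = 18.52 K
Heat flows inward, so T_out = T_in + ΔT = 5.68 + 18.52 = 24.2 °C

T_out = 24.2 °C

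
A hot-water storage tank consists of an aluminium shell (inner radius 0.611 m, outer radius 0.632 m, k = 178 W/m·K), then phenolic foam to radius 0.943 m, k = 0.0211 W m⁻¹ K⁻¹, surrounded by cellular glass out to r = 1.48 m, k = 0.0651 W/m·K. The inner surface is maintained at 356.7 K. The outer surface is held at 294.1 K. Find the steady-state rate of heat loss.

Resistance network (inner→outer):
  R_aluminium = (1/0.611 − 1/0.632)/(4πk) = 0.05438/(4π·178) = 2.431×10^-5 K/W
  R_phenolic foam = (1/0.632 − 1/0.943)/(4πk) = 0.5218/(4π·0.0211) = 1.968 K/W
  R_cellular glass = (1/0.943 − 1/1.48)/(4πk) = 0.3848/(4π·0.0651) = 0.4703 K/W
ΣR = 2.431×10^-5 + 1.968 + 0.4703 = 2.438 K/W
Q = ΔT/ΣR = (356.7 K − 294.1 K)/2.438 = 25.7 W

Q = 25.7 W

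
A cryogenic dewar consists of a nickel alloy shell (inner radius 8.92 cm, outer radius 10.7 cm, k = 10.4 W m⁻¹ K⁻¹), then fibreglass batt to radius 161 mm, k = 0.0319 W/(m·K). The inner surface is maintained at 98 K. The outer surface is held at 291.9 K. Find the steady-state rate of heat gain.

Q = 24.8 W

Series thermal resistances, inner to outer:
  R_nickel alloy = (1/0.0892 − 1/0.107)/(4πk) = 1.865/(4π·10.4) = 0.01427 K/W
  R_fibreglass batt = (1/0.107 − 1/0.161)/(4πk) = 3.135/(4π·0.0319) = 7.820 K/W
ΣR = 0.01427 + 7.820 = 7.834 K/W
Q = ΔT/ΣR = (98 K − 291.9 K)/7.834 = -24.8 W
(Negative Q ⇒ heat flows inward; heat gain = 24.8 W.)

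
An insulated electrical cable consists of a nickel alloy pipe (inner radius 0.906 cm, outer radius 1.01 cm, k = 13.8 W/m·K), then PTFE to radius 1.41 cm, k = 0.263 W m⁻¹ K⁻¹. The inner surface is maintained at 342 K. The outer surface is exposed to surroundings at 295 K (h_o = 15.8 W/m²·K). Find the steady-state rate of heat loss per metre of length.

Q' = 51.2 W/m

Series thermal resistances, inner to outer:
  R'_nickel alloy = ln(0.0101/0.00906)/(2πk) = 0.1087/(2π·13.8) = 0.001253 m·K/W
  R'_PTFE = ln(0.0141/0.0101)/(2πk) = 0.3336/(2π·0.263) = 0.2019 m·K/W
  R'_conv,out = 1/(2πr h) = 1/(2π·0.0141·15.8) = 0.7144 m·K/W
ΣR = 0.001253 + 0.2019 + 0.7144 = 0.9176 m·K/W
Q' = ΔT/ΣR = (342 K − 295 K)/0.9176 = 51.2 W/m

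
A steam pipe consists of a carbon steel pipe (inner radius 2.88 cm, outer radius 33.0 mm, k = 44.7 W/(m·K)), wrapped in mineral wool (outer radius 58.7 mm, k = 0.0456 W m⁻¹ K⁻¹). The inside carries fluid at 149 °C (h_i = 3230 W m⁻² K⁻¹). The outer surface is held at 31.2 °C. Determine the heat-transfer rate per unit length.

Treat each layer as a resistance in series:
  R'_conv,in = 1/(2πr h) = 1/(2π·0.0288·3230) = 0.001711 m·K/W
  R'_carbon steel = ln(0.0330/0.0288)/(2πk) = 0.1361/(2π·44.7) = 4.847×10^-4 m·K/W
  R'_mineral wool = ln(0.0587/0.0330)/(2πk) = 0.5759/(2π·0.0456) = 2.010 m·K/W
ΣR = 0.001711 + 4.847×10^-4 + 2.010 = 2.012 m·K/W
Q' = ΔT/ΣR = (149 °C − 31.2 °C)/2.012 = 58.5 W/m

Q' = 58.5 W/m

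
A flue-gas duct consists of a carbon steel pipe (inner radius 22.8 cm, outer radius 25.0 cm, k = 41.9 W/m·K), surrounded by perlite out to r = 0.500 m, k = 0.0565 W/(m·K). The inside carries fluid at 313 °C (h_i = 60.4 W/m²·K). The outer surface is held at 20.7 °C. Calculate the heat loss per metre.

Q' = 149 W/m

Series thermal resistances, inner to outer:
  R'_conv,in = 1/(2πr h) = 1/(2π·0.228·60.4) = 0.01156 m·K/W
  R'_carbon steel = ln(0.250/0.228)/(2πk) = 0.09212/(2π·41.9) = 3.499×10^-4 m·K/W
  R'_perlite = ln(0.500/0.250)/(2πk) = 0.6931/(2π·0.0565) = 1.953 m·K/W
ΣR = 0.01156 + 3.499×10^-4 + 1.953 = 1.965 m·K/W
Q' = ΔT/ΣR = (313 °C − 20.7 °C)/1.965 = 149 W/m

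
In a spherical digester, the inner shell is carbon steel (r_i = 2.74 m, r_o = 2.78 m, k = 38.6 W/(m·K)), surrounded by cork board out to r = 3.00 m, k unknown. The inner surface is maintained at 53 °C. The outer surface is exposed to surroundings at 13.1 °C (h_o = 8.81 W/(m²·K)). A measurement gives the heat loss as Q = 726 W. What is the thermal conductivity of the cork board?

ΣR = ΔT/Q = |53 − 13.1|/726 = 0.05496 K/W
Known resistances:
  R_carbon steel = (1/2.74 − 1/2.78)/(4πk) = 0.005251/(4π·38.6) = 1.083×10^-5 K/W
  R_conv,out = 1/(4πr²h) = 1/(4π·3.00²·8.81) = 0.001004 K/W
R_cork board = ΣR − ΣR_known = 0.05496 − 0.001015 = 0.05394 K/W
(1/r₁−1/r₂)/(4πk) = 0.05394 ⇒ k = 0.02638/(4π·0.05394) = 0.0389 W/m·K

k = 0.0389 W/m·K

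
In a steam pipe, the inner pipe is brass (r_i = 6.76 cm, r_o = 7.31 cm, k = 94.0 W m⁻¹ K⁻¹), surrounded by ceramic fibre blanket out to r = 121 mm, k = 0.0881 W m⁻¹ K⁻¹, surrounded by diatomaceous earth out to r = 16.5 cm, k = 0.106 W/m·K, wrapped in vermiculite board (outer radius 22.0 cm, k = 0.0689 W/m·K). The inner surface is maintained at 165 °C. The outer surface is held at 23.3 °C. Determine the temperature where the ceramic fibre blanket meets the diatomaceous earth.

Treat each layer as a resistance in series:
  R'_brass = ln(0.0731/0.0676)/(2πk) = 0.07822/(2π·94.0) = 1.324×10^-4 m·K/W
  R'_ceramic fibre blanket = ln(0.121/0.0731)/(2πk) = 0.5040/(2π·0.0881) = 0.9104 m·K/W
  R'_diatomaceous earth = ln(0.165/0.121)/(2πk) = 0.3102/(2π·0.106) = 0.4657 m·K/W
  R'_vermiculite board = ln(0.220/0.165)/(2πk) = 0.2877/(2π·0.0689) = 0.6645 m·K/W
ΣR = 1.324×10^-4 + 0.9104 + 0.4657 + 0.6645 = 2.041 m·K/W
Q' = ΔT/ΣR = (165 °C − 23.3 °C)/2.041 = 69.43 W/m
From the inner boundary to the ceramic fibre blanket/diatomaceous earth interface, ΣR_partial = 0.9105 m·K/W.
T_interface = T_in − Q'·ΣR_partial = 165 °C − (69.43)(0.9105) = 102 °C

T = 102 °C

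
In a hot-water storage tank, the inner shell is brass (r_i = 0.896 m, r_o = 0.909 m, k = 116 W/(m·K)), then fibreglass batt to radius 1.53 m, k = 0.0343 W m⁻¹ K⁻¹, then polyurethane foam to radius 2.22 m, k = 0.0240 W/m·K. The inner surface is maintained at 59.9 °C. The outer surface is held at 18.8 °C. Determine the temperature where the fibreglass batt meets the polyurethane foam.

Treat each layer as a resistance in series:
  R_brass = (1/0.896 − 1/0.909)/(4πk) = 0.01596/(4π·116) = 1.095×10^-5 K/W
  R_fibreglass batt = (1/0.909 − 1/1.53)/(4πk) = 0.4465/(4π·0.0343) = 1.036 K/W
  R_polyurethane foam = (1/1.53 − 1/2.22)/(4πk) = 0.2031/(4π·0.0240) = 0.6736 K/W
ΣR = 1.095×10^-5 + 1.036 + 0.6736 = 1.710 K/W
Q = ΔT/ΣR = (59.9 °C − 18.8 °C)/1.710 = 24.04 W
From the inner boundary to the fibreglass batt/polyurethane foam interface, ΣR_partial = 1.036 K/W.
T_interface = T_in − Q·ΣR_partial = 59.9 °C − (24.04)(1.036) = 35.0 °C

T = 35.0 °C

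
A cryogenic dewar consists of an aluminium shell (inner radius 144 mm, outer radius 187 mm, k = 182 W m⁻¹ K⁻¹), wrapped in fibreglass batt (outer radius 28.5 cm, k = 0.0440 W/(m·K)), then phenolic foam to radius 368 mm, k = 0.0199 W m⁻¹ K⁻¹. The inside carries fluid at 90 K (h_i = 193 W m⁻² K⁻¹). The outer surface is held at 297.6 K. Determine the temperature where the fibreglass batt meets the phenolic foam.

Series thermal resistances, inner to outer:
  R_conv,in = 1/(4πr²h) = 1/(4π·0.144²·193) = 0.01988 K/W
  R_aluminium = (1/0.144 − 1/0.187)/(4πk) = 1.597/(4π·182) = 6.982×10^-4 K/W
  R_fibreglass batt = (1/0.187 − 1/0.285)/(4πk) = 1.839/(4π·0.0440) = 3.326 K/W
  R_phenolic foam = (1/0.285 − 1/0.368)/(4πk) = 0.7914/(4π·0.0199) = 3.165 K/W
ΣR = 0.01988 + 6.982×10^-4 + 3.326 + 3.165 = 6.512 K/W
Q = ΔT/ΣR = (90 K − 297.6 K)/6.512 = -31.88 W
From the inner boundary to the fibreglass batt/phenolic foam interface, ΣR_partial = 3.347 K/W.
T_interface = T_in − Q·ΣR_partial = 90 K − (-31.88)(3.347) = 196.7 K

T = 196.7 K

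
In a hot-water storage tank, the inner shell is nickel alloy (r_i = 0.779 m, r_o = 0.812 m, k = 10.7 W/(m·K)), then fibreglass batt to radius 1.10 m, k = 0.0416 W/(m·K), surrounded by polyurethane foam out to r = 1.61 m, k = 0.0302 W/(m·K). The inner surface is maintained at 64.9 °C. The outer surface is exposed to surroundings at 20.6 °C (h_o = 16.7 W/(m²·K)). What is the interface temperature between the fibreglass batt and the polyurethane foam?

T = 45.1 °C

Resistance network (inner→outer):
  R_nickel alloy = (1/0.779 − 1/0.812)/(4πk) = 0.05217/(4π·10.7) = 3.880×10^-4 K/W
  R_fibreglass batt = (1/0.812 − 1/1.10)/(4πk) = 0.3224/(4π·0.0416) = 0.6168 K/W
  R_polyurethane foam = (1/1.10 − 1/1.61)/(4πk) = 0.2880/(4π·0.0302) = 0.7588 K/W
  R_conv,out = 1/(4πr²h) = 1/(4π·1.61²·16.7) = 0.001838 K/W
ΣR = 3.880×10^-4 + 0.6168 + 0.7588 + 0.001838 = 1.378 K/W
Q = ΔT/ΣR = (64.9 °C − 20.6 °C)/1.378 = 32.15 W
From the inner boundary to the fibreglass batt/polyurethane foam interface, ΣR_partial = 0.6172 K/W.
T_interface = T_in − Q·ΣR_partial = 64.9 °C − (32.15)(0.6172) = 45.1 °C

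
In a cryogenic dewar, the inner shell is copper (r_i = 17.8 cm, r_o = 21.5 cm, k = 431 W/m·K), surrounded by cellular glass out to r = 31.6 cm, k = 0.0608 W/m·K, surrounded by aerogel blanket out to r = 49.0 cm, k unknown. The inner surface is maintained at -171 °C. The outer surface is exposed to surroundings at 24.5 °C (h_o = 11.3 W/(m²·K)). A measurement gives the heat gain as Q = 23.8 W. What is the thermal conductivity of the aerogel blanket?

ΣR = ΔT/Q = |-171 − 24.5|/23.8 = 8.214 K/W
Known resistances:
  R_copper = (1/0.178 − 1/0.215)/(4πk) = 0.9668/(4π·431) = 1.785×10^-4 K/W
  R_cellular glass = (1/0.215 − 1/0.316)/(4πk) = 1.487/(4π·0.0608) = 1.946 K/W
  R_conv,out = 1/(4πr²h) = 1/(4π·0.490²·11.3) = 0.02933 K/W
R_aerogel blanket = ΣR − ΣR_known = 8.214 − 1.976 = 6.238 K/W
(1/r₁−1/r₂)/(4πk) = 6.238 ⇒ k = 1.124/(4π·6.238) = 0.0143 W/m·K

k = 0.0143 W/m·K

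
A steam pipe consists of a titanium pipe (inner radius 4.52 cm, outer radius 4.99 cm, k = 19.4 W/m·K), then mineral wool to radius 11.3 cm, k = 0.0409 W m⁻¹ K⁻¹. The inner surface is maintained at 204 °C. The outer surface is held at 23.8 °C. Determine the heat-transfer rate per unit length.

Series thermal resistances, inner to outer:
  R'_titanium = ln(0.0499/0.0452)/(2πk) = 0.09892/(2π·19.4) = 8.116×10^-4 m·K/W
  R'_mineral wool = ln(0.113/0.0499)/(2πk) = 0.8174/(2π·0.0409) = 3.181 m·K/W
ΣR = 8.116×10^-4 + 3.181 = 3.182 m·K/W
Q' = ΔT/ΣR = (204 °C − 23.8 °C)/3.182 = 56.6 W/m

Q' = 56.6 W/m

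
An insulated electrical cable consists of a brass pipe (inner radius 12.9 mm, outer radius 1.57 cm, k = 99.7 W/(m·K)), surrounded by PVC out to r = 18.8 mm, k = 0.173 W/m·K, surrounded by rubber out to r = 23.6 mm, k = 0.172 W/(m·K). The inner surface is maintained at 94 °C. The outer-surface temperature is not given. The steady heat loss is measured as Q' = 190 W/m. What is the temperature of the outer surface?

T_out = 22.5 °C

Sum the resistances:
  R'_brass = ln(0.0157/0.0129)/(2πk) = 0.1964/(2π·99.7) = 3.136×10^-4 m·K/W
  R'_PVC = ln(0.0188/0.0157)/(2πk) = 0.1802/(2π·0.173) = 0.1658 m·K/W
  R'_rubber = ln(0.0236/0.0188)/(2πk) = 0.2274/(2π·0.172) = 0.2104 m·K/W
ΣR = 0.3765 m·K/W
ΔT = Q'·ΣR = 190 × 0.3765 = 71.53 K
Heat flows outward, so T_out = T_in − ΔT = 94 − 71.53 = 22.5 °C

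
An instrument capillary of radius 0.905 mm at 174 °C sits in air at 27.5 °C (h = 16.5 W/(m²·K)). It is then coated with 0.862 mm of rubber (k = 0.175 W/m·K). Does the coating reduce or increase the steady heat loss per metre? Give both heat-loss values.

Critical radius for a cylinder: r_cr = k/h = 0.0106 m = 1.06 cm.
Outer radius after coating: r₂ = 9.05×10^-4 + 8.62×10^-4 = 0.001767 m.
Since r₁ < r_cr and r₂ ≤ r_cr, the coating moves toward the maximum at r_cr — heat loss rises.
Bare: R = 1/(2πr₁h) = 10.66 m·K/W; Q = 146.5/10.66 = 13.7 W/m.
Coated: R = R_cond + R_conv = 6.067 m·K/W; Q = 146.5/6.067 = 24.1 W/m.

increases: 13.7 → 24.1 W/m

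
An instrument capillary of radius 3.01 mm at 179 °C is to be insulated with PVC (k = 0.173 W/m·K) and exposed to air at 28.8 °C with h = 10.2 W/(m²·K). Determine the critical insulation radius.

For a cylinder, r_cr = k_ins/h = 0.173/10.2 = 0.0170 m = 1.70 cm

r_cr = 1.70 cm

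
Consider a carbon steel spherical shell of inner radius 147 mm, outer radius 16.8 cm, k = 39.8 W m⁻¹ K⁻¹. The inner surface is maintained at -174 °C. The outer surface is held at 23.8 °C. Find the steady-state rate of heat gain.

Q = 116 kW

Q = 4πk·ΔT/(1/r₁ − 1/r₂) = 4π × 39.8 × 197.8 / (1/0.147 − 1/0.168) = 1.16×10^5 W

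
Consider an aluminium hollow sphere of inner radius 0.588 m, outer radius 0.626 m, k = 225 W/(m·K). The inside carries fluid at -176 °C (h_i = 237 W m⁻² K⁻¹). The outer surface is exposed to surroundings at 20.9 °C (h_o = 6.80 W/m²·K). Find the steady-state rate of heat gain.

Series thermal resistances, inner to outer:
  R_conv,in = 1/(4πr²h) = 1/(4π·0.588²·237) = 9.712×10^-4 K/W
  R_aluminium = (1/0.588 − 1/0.626)/(4πk) = 0.1032/(4π·225) = 3.651×10^-5 K/W
  R_conv,out = 1/(4πr²h) = 1/(4π·0.626²·6.80) = 0.02986 K/W
ΣR = 9.712×10^-4 + 3.651×10^-5 + 0.02986 = 0.03087 K/W
Q = ΔT/ΣR = (-176 °C − 20.9 °C)/0.03087 = -6380 W
(Negative Q ⇒ heat flows inward; heat gain = 6380 W.)

Q = 6.38 kW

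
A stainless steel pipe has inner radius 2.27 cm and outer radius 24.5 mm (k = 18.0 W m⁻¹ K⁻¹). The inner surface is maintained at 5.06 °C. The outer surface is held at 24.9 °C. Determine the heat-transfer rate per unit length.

Q' = 2πk·ΔT/ln(r₂/r₁) = 2π × 18.0 × 19.84 / ln(0.0245/0.0227) = 29400 W/m

Q' = 29400 W/m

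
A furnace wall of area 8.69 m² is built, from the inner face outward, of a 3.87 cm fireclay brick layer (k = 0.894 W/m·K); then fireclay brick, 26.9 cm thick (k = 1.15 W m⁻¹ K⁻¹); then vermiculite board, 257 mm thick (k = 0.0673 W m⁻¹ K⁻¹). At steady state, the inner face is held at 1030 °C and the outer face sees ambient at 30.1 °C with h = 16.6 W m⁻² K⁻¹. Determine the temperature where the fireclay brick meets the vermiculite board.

T = 963 °C

Series thermal resistances, inner to outer:
  R_fireclay brick = L/(kA) = 0.0387/(0.894·8.69) = 0.004981 K/W
  R_fireclay brick = L/(kA) = 0.269/(1.15·8.69) = 0.02692 K/W
  R_vermiculite board = L/(kA) = 0.257/(0.0673·8.69) = 0.4394 K/W
  R_conv,out = 1/(hA) = 1/(16.6·8.69) = 0.006932 K/W
ΣR = 0.004981 + 0.02692 + 0.4394 + 0.006932 = 0.4782 K/W
Q = ΔT/ΣR = (1030 °C − 30.1 °C)/0.4782 = 2091 W
From the inner boundary to the fireclay brick/vermiculite board interface, ΣR_partial = 0.03190 K/W.
T_interface = T_in − Q·ΣR_partial = 1030 °C − (2091)(0.03190) = 963 °C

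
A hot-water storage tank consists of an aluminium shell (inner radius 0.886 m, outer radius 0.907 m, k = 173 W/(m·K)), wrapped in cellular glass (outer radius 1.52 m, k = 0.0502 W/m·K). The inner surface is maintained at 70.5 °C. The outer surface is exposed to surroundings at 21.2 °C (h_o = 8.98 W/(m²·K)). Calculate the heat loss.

Series thermal resistances, inner to outer:
  R_aluminium = (1/0.886 − 1/0.907)/(4πk) = 0.02613/(4π·173) = 1.202×10^-5 K/W
  R_cellular glass = (1/0.907 − 1/1.52)/(4πk) = 0.4446/(4π·0.0502) = 0.7048 K/W
  R_conv,out = 1/(4πr²h) = 1/(4π·1.52²·8.98) = 0.003836 K/W
ΣR = 1.202×10^-5 + 0.7048 + 0.003836 = 0.7086 K/W
Q = ΔT/ΣR = (70.5 °C − 21.2 °C)/0.7086 = 69.6 W

Q = 69.6 W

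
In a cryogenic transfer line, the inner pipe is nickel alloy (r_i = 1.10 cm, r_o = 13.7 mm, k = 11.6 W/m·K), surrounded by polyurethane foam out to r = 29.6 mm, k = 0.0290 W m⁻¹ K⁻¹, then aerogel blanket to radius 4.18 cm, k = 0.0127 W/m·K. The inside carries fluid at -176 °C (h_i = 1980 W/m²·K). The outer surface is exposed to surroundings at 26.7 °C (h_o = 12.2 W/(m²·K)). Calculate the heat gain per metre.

Resistance network (inner→outer):
  R'_conv,in = 1/(2πr h) = 1/(2π·0.0110·1980) = 0.007307 m·K/W
  R'_nickel alloy = ln(0.0137/0.0110)/(2πk) = 0.2195/(2π·11.6) = 0.003012 m·K/W
  R'_polyurethane foam = ln(0.0296/0.0137)/(2πk) = 0.7704/(2π·0.0290) = 4.228 m·K/W
  R'_aerogel blanket = ln(0.0418/0.0296)/(2πk) = 0.3451/(2π·0.0127) = 4.325 m·K/W
  R'_conv,out = 1/(2πr h) = 1/(2π·0.0418·12.2) = 0.3121 m·K/W
ΣR = 0.007307 + 0.003012 + 4.228 + 4.325 + 0.3121 = 8.875 m·K/W
Q' = ΔT/ΣR = (-176 °C − 26.7 °C)/8.875 = -22.8 W/m
(Negative Q' ⇒ heat flows inward; heat gain = 22.8 W/m.)

Q' = 22.8 W/m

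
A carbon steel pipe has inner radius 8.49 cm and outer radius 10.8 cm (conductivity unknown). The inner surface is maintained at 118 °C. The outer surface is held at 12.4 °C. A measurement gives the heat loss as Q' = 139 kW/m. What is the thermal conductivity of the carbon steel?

ΣR = ΔT/Q' = |118 − 12.4|/1.39×10^5 = 7.597×10^-4 m·K/W
ln(r₂/r₁)/(2πk) = 7.597×10^-4 ⇒ k = 0.2407/(2π·7.597×10^-4) = 50.4 W/m·K

k = 50.4 W/m·K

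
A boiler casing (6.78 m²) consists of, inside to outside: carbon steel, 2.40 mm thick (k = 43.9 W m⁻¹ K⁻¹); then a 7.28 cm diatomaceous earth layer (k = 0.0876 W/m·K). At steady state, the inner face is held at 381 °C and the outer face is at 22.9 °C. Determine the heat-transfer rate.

Q = 2920 W

Series thermal resistances, inner to outer:
  R_carbon steel = L/(kA) = 0.00240/(43.9·6.78) = 8.063×10^-6 K/W
  R_diatomaceous earth = L/(kA) = 0.0728/(0.0876·6.78) = 0.1226 K/W
ΣR = 8.063×10^-6 + 0.1226 = 0.1226 K/W
Q = ΔT/ΣR = (381 °C − 22.9 °C)/0.1226 = 2920 W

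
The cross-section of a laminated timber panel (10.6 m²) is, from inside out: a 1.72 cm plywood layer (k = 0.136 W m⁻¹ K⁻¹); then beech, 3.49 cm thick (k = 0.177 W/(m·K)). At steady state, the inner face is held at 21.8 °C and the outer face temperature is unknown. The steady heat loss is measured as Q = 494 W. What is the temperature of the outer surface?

Sum the resistances:
  R_plywood = L/(kA) = 0.0172/(0.136·10.6) = 0.01193 K/W
  R_beech = L/(kA) = 0.0349/(0.177·10.6) = 0.01860 K/W
ΣR = 0.03053 K/W
ΔT = Q·ΣR = 494 × 0.03053 = 15.08 K
Heat flows outward, so T_out = T_in − ΔT = 21.8 − 15.08 = 6.72 °C

T_out = 6.72 °C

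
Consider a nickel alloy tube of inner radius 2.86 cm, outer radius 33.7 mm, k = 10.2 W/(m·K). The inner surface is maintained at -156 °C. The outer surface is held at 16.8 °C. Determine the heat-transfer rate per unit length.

Q' = 67.5 kW/m

Q' = 2πk·ΔT/ln(r₂/r₁) = 2π × 10.2 × 172.8 / ln(0.0337/0.0286) = 67500 W/m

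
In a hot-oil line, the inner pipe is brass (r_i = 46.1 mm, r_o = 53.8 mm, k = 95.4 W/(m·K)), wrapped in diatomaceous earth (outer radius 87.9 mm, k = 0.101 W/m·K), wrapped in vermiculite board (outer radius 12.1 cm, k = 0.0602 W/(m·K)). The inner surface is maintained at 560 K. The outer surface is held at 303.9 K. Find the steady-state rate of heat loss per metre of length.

Q' = 158 W/m

Treat each layer as a resistance in series:
  R'_brass = ln(0.0538/0.0461)/(2πk) = 0.1545/(2π·95.4) = 2.577×10^-4 m·K/W
  R'_diatomaceous earth = ln(0.0879/0.0538)/(2πk) = 0.4909/(2π·0.101) = 0.7736 m·K/W
  R'_vermiculite board = ln(0.121/0.0879)/(2πk) = 0.3196/(2π·0.0602) = 0.8449 m·K/W
ΣR = 2.577×10^-4 + 0.7736 + 0.8449 = 1.619 m·K/W
Q' = ΔT/ΣR = (560 K − 303.9 K)/1.619 = 158 W/m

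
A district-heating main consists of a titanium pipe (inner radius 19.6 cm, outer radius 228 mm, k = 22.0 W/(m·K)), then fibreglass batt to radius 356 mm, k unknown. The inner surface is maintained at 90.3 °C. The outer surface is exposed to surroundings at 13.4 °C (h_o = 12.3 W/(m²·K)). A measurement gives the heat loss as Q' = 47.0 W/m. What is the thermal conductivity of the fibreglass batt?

k = 0.0444 W/m·K

ΣR = ΔT/Q' = |90.3 − 13.4|/47.0 = 1.636 m·K/W
Known resistances:
  R'_titanium = ln(0.228/0.196)/(2πk) = 0.1512/(2π·22.0) = 0.001094 m·K/W
  R'_conv,out = 1/(2πr h) = 1/(2π·0.356·12.3) = 0.03635 m·K/W
R_fibreglass batt = ΣR − ΣR_known = 1.636 − 0.03744 = 1.599 m·K/W
ln(r₂/r₁)/(2πk) = 1.599 ⇒ k = 0.4456/(2π·1.599) = 0.0444 W/m·K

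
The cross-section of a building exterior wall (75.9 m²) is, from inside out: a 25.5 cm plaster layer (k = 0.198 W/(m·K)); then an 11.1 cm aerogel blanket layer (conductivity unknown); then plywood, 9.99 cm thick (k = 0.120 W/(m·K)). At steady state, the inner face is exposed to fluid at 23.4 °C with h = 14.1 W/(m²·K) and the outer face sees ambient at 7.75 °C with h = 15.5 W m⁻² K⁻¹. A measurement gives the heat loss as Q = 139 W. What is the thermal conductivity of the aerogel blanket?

k = 0.0176 W/m·K

ΣR = ΔT/Q = |23.4 − 7.75|/139 = 0.1126 K/W
Known resistances:
  R_conv,in = 1/(hA) = 1/(14.1·75.9) = 9.344×10^-4 K/W
  R_plaster = L/(kA) = 0.255/(0.198·75.9) = 0.01697 K/W
  R_plywood = L/(kA) = 0.0999/(0.120·75.9) = 0.01097 K/W
  R_conv,out = 1/(hA) = 1/(15.5·75.9) = 8.500×10^-4 K/W
R_aerogel blanket = ΣR − ΣR_known = 0.1126 − 0.02972 = 0.08288 K/W
L/(kA) = 0.08288 ⇒ k = 0.111/(0.08288·75.9) = 0.0176 W/m·K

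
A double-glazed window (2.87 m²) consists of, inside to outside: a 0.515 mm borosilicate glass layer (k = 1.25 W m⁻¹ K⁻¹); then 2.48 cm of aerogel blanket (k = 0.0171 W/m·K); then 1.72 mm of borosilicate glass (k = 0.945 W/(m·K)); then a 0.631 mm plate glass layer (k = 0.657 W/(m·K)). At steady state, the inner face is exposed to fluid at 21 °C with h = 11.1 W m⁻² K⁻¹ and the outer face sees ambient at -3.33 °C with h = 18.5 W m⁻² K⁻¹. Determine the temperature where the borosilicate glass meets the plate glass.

T = -2.49 °C

Resistance network (inner→outer):
  R_conv,in = 1/(hA) = 1/(11.1·2.87) = 0.03139 K/W
  R_borosilicate glass = L/(kA) = 5.15×10^-4/(1.25·2.87) = 1.436×10^-4 K/W
  R_aerogel blanket = L/(kA) = 0.0248/(0.0171·2.87) = 0.5053 K/W
  R_borosilicate glass = L/(kA) = 0.00172/(0.945·2.87) = 6.342×10^-4 K/W
  R_plate glass = L/(kA) = 6.31×10^-4/(0.657·2.87) = 3.346×10^-4 K/W
  R_conv,out = 1/(hA) = 1/(18.5·2.87) = 0.01883 K/W
ΣR = 0.03139 + 1.436×10^-4 + 0.5053 + 6.342×10^-4 + 3.346×10^-4 + 0.01883 = 0.5566 K/W
Q = ΔT/ΣR = (21 °C − -3.33 °C)/0.5566 = 43.71 W
From the inner boundary to the borosilicate glass/plate glass interface, ΣR_partial = 0.5375 K/W.
T_interface = T_in − Q·ΣR_partial = 21 °C − (43.71)(0.5375) = -2.49 °C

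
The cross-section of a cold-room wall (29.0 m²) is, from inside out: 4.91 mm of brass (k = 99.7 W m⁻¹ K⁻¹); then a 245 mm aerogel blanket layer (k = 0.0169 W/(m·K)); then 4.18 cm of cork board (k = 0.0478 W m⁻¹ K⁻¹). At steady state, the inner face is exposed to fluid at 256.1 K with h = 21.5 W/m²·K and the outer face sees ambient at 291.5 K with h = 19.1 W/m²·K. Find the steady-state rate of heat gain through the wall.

Resistance network (inner→outer):
  R_conv,in = 1/(hA) = 1/(21.5·29.0) = 0.001604 K/W
  R_brass = L/(kA) = 0.00491/(99.7·29.0) = 1.698×10^-6 K/W
  R_aerogel blanket = L/(kA) = 0.245/(0.0169·29.0) = 0.4999 K/W
  R_cork board = L/(kA) = 0.0418/(0.0478·29.0) = 0.03015 K/W
  R_conv,out = 1/(hA) = 1/(19.1·29.0) = 0.001805 K/W
ΣR = 0.001604 + 1.698×10^-6 + 0.4999 + 0.03015 + 0.001805 = 0.5335 K/W
Q = ΔT/ΣR = (256.1 K − 291.5 K)/0.5335 = -66.4 W
(Negative Q ⇒ heat flows inward; heat gain = 66.4 W.)

Q = 66.4 W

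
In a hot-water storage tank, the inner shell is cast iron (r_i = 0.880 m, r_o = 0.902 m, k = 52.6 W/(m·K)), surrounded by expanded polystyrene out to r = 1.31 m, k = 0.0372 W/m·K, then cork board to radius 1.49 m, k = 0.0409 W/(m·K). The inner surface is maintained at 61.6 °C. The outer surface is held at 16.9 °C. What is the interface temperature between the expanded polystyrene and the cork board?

T = 25.6 °C

Resistance network (inner→outer):
  R_cast iron = (1/0.880 − 1/0.902)/(4πk) = 0.02772/(4π·52.6) = 4.193×10^-5 K/W
  R_expanded polystyrene = (1/0.902 − 1/1.31)/(4πk) = 0.3453/(4π·0.0372) = 0.7386 K/W
  R_cork board = (1/1.31 − 1/1.49)/(4πk) = 0.09222/(4π·0.0409) = 0.1794 K/W
ΣR = 4.193×10^-5 + 0.7386 + 0.1794 = 0.9180 K/W
Q = ΔT/ΣR = (61.6 °C − 16.9 °C)/0.9180 = 48.69 W
From the inner boundary to the expanded polystyrene/cork board interface, ΣR_partial = 0.7386 K/W.
T_interface = T_in − Q·ΣR_partial = 61.6 °C − (48.69)(0.7386) = 25.6 °C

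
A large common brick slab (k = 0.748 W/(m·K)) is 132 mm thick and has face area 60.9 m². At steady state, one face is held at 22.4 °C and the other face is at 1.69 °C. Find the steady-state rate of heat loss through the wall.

Q = 7.15 kW

Q = kA·ΔT/L = 0.748 × 60.9 × |22.4 °C − 1.69 °C| / 0.132 = 7150 W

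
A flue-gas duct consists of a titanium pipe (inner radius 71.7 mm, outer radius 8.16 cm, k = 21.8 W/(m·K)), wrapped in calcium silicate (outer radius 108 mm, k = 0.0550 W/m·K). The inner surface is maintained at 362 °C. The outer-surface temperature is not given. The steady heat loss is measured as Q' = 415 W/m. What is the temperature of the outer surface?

Series resistances:
  R'_titanium = ln(0.0816/0.0717)/(2πk) = 0.1293/(2π·21.8) = 9.443×10^-4 m·K/W
  R'_calcium silicate = ln(0.108/0.0816)/(2πk) = 0.2803/(2π·0.0550) = 0.8111 m·K/W
ΣR = 0.8121 m·K/W
ΔT = Q'·ΣR = 415 × 0.8121 = 337.0 K
Heat flows outward, so T_out = T_in − ΔT = 362 − 337.0 = 25.0 °C

T_out = 25.0 °C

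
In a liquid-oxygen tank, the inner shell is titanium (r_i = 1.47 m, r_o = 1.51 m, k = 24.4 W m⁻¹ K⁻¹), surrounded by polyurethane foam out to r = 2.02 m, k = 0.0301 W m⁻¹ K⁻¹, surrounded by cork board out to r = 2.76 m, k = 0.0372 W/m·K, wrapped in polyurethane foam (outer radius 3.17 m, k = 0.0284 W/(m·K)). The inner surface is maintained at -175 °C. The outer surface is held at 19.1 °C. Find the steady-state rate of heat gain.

Series thermal resistances, inner to outer:
  R_titanium = (1/1.47 − 1/1.51)/(4πk) = 0.01802/(4π·24.4) = 5.877×10^-5 K/W
  R_polyurethane foam = (1/1.51 − 1/2.02)/(4πk) = 0.1672/(4π·0.0301) = 0.4420 K/W
  R_cork board = (1/2.02 − 1/2.76)/(4πk) = 0.1327/(4π·0.0372) = 0.2839 K/W
  R_polyurethane foam = (1/2.76 − 1/3.17)/(4πk) = 0.04686/(4π·0.0284) = 0.1313 K/W
ΣR = 5.877×10^-5 + 0.4420 + 0.2839 + 0.1313 = 0.8573 K/W
Q = ΔT/ΣR = (-175 °C − 19.1 °C)/0.8573 = -226 W
(Negative Q ⇒ heat flows inward; heat gain = 226 W.)

Q = 226 W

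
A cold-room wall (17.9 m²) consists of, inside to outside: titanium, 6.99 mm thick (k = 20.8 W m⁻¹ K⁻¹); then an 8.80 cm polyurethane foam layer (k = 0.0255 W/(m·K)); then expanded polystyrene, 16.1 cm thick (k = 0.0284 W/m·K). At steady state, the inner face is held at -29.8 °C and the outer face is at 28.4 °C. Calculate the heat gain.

Series thermal resistances, inner to outer:
  R_titanium = L/(kA) = 0.00699/(20.8·17.9) = 1.877×10^-5 K/W
  R_polyurethane foam = L/(kA) = 0.0880/(0.0255·17.9) = 0.1928 K/W
  R_expanded polystyrene = L/(kA) = 0.161/(0.0284·17.9) = 0.3167 K/W
ΣR = 1.877×10^-5 + 0.1928 + 0.3167 = 0.5095 K/W
Q = ΔT/ΣR = (-29.8 °C − 28.4 °C)/0.5095 = -114 W
(Negative Q ⇒ heat flows inward; heat gain = 114 W.)

Q = 114 W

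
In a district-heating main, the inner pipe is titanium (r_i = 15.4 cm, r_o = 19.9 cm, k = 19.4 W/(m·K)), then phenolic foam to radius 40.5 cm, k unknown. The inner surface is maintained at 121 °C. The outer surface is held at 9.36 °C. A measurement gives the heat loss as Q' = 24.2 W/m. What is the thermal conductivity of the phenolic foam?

ΣR = ΔT/Q' = |121 − 9.36|/24.2 = 4.613 m·K/W
Known resistances:
  R'_titanium = ln(0.199/0.154)/(2πk) = 0.2564/(2π·19.4) = 0.002103 m·K/W
R_phenolic foam = ΣR − ΣR_known = 4.613 − 0.002103 = 4.611 m·K/W
ln(r₂/r₁)/(2πk) = 4.611 ⇒ k = 0.7106/(2π·4.611) = 0.0245 W/m·K

k = 0.0245 W/m·K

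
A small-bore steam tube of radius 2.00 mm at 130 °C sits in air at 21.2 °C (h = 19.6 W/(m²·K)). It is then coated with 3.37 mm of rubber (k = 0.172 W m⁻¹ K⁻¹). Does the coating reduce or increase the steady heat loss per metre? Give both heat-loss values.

Critical radius for a cylinder: r_cr = k/h = 0.00878 m = 0.878 cm.
Outer radius after coating: r₂ = 0.00200 + 0.00337 = 0.00537 m.
Since r₁ < r_cr and r₂ ≤ r_cr, the coating moves toward the maximum at r_cr — heat loss rises.
Bare: R = 1/(2πr₁h) = 4.060 m·K/W; Q = 108.8/4.060 = 26.8 W/m.
Coated: R = R_cond + R_conv = 2.426 m·K/W; Q = 108.8/2.426 = 44.8 W/m.

increases: 26.8 → 44.8 W/m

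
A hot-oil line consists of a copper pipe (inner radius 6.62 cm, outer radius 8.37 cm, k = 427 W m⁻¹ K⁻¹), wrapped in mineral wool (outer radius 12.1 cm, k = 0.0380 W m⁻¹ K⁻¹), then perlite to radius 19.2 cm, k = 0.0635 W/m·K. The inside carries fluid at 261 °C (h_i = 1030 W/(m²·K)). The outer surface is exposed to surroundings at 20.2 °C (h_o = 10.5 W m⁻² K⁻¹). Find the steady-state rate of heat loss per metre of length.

Q' = 86.6 W/m

Resistance network (inner→outer):
  R'_conv,in = 1/(2πr h) = 1/(2π·0.0662·1030) = 0.002334 m·K/W
  R'_copper = ln(0.0837/0.0662)/(2πk) = 0.2346/(2π·427) = 8.743×10^-5 m·K/W
  R'_mineral wool = ln(0.121/0.0837)/(2πk) = 0.3686/(2π·0.0380) = 1.544 m·K/W
  R'_perlite = ln(0.192/0.121)/(2πk) = 0.4617/(2π·0.0635) = 1.157 m·K/W
  R'_conv,out = 1/(2πr h) = 1/(2π·0.192·10.5) = 0.07895 m·K/W
ΣR = 0.002334 + 8.743×10^-5 + 1.544 + 1.157 + 0.07895 = 2.782 m·K/W
Q' = ΔT/ΣR = (261 °C − 20.2 °C)/2.782 = 86.6 W/m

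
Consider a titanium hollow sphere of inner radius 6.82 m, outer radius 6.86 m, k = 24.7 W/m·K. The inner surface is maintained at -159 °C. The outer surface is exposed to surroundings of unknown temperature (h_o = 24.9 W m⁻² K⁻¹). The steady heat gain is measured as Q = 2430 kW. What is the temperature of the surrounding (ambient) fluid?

Series resistances:
  R_titanium = (1/6.82 − 1/6.86)/(4πk) = 8.550×10^-4/(4π·24.7) = 2.755×10^-6 K/W
  R_conv,out = 1/(4πr²h) = 1/(4π·6.86²·24.9) = 6.791×10^-5 K/W
ΣR = 7.067×10^-5 K/W
ΔT = Q·ΣR = 2.43×10^6 × 7.067×10^-5 = 171.7 K
Heat flows inward, so T_out = T_in + ΔT = -159 + 171.7 = 12.7 °C

T_out = 12.7 °C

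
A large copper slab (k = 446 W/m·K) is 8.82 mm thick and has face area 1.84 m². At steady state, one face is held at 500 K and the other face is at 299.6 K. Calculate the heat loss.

Q = kA·ΔT/L = 446 × 1.84 × |500 K − 299.6 K| / 0.00882 = 1.86×10^7 W

Q = 18600 kW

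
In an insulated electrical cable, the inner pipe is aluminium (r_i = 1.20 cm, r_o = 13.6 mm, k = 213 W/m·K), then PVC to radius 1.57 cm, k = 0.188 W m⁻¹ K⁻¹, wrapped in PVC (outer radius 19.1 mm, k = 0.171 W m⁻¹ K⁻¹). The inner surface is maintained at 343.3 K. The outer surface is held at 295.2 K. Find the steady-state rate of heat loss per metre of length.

Treat each layer as a resistance in series:
  R'_aluminium = ln(0.0136/0.0120)/(2πk) = 0.1252/(2π·213) = 9.352×10^-5 m·K/W
  R'_PVC = ln(0.0157/0.0136)/(2πk) = 0.1436/(2π·0.188) = 0.1216 m·K/W
  R'_PVC = ln(0.0191/0.0157)/(2πk) = 0.1960/(2π·0.171) = 0.1824 m·K/W
ΣR = 9.352×10^-5 + 0.1216 + 0.1824 = 0.3041 m·K/W
Q' = ΔT/ΣR = (343.3 K − 295.2 K)/0.3041 = 158 W/m

Q' = 158 W/m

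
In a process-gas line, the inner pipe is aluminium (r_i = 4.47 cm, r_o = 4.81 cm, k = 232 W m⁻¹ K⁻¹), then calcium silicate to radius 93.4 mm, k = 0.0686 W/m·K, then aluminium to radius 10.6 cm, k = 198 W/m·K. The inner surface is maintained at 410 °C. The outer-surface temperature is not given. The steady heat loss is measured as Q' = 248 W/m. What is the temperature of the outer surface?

Series resistances:
  R'_aluminium = ln(0.0481/0.0447)/(2πk) = 0.07331/(2π·232) = 5.029×10^-5 m·K/W
  R'_calcium silicate = ln(0.0934/0.0481)/(2πk) = 0.6636/(2π·0.0686) = 1.540 m·K/W
  R'_aluminium = ln(0.106/0.0934)/(2πk) = 0.1265/(2π·198) = 1.017×10^-4 m·K/W
ΣR = 1.540 m·K/W
ΔT = Q'·ΣR = 248 × 1.540 = 381.9 K
Heat flows outward, so T_out = T_in − ΔT = 410 − 381.9 = 28.1 °C

T_out = 28.1 °C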